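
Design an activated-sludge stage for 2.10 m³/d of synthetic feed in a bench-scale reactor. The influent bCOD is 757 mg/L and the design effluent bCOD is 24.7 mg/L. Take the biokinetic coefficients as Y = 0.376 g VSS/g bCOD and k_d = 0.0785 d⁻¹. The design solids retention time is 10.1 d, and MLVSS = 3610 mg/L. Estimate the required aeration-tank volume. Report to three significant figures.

V ≈ 0.902 m³

From the SRT design equation V = Y Q (S₀−S) θ_c / [X (1 + k_d θ_c)] = 0.376 × 2.10 × (757 − 24.7) × 10.1 / [3610 × (1 + 0.0785 × 10.1)] = 5.84×10^3 / 6472 = 0.9023 m³.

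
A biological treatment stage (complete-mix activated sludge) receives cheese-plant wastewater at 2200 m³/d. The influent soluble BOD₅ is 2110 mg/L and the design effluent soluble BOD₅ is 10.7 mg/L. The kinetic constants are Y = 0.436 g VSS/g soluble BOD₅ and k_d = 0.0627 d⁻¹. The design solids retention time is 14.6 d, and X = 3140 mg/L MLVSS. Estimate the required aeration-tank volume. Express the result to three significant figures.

Rearranging the biomass balance for a CMAS with decay, V = Y·Q·ΔS·θ_c / [X·(1+k_d θ_c)] = 0.436 × 2200 × (2110 − 10.7) × 14.6 / [3140 × (1 + 0.0627 × 14.6)] = 2.94×10^7 / 6014 = 4888 m³.

V ≈ 4890 m³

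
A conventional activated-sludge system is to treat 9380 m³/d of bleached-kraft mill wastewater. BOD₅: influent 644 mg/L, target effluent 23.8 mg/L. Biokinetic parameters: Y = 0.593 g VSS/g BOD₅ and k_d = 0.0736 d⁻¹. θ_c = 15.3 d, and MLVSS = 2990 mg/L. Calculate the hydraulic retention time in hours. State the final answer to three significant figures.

Rearranging the biomass balance for a CMAS with decay, V = Y·Q·ΔS·θ_c / [X·(1+k_d θ_c)] = 0.593 × 9380 × (644 − 23.8) × 15.3 / [2990 × (1 + 0.0736 × 15.3)] = 5.28×10^7 / 6357 = 8303 m³.
HRT = V/Q = 8303 m³ / 9380 m³·d⁻¹ = 0.8852 d × 24 = 21.24 h.

τ ≈ 21.2 h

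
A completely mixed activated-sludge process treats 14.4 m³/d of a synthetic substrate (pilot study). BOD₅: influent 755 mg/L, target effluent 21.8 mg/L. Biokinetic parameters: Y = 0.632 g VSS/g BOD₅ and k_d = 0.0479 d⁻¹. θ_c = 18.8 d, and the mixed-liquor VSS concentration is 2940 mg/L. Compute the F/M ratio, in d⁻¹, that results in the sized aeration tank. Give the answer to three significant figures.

F/M ≈ 0.165 d⁻¹

Steady-state biomass mass balance: V·X·(1 + k_d·θ_c) = Y·Q·(S₀ − S)·θ_c, so V = 0.632 × 14.4 × (755 − 21.8) × 18.8 / [2940 × (1 + 0.0479 × 18.8)] = 1.25×10^5 / 5588 = 22.45 m³.
F/M = Q·S₀ / (V·X) = 14.4 × 755 / (22.45 × 2940) = 0.1647 g BOD₅·(g VSS·d)⁻¹.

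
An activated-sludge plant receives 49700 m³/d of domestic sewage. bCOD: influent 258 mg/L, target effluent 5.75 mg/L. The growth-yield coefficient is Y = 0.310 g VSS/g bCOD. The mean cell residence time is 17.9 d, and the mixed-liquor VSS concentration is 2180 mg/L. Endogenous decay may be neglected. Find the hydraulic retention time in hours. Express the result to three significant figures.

With k_d = 0 the design equation reduces to V = Y Q (S₀−S) θ_c / X = 0.310 × 49700 × (258 − 5.75) × 17.9 / 2180 = 31911 m³.
HRT = V/Q = 31911 m³ / 49700 m³·d⁻¹ = 0.6421 d × 24 = 15.41 h.

τ ≈ 15.4 h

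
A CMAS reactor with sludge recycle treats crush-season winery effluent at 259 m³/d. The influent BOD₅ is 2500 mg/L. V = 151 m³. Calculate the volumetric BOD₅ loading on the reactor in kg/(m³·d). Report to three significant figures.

L_v ≈ 4.29 kg BOD₅/(m³·d)

Applied BOD₅ load per unit volume = Q·S₀/V = (259 × 2500/1000)/151.0 = 4.288 kg BOD₅·m⁻³·d⁻¹.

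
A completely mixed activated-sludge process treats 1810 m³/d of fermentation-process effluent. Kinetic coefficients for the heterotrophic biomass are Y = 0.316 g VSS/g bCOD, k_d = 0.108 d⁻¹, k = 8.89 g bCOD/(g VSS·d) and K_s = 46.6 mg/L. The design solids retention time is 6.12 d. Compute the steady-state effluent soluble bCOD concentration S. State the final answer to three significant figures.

From the Monod/SRT balance for a CMAS, S = K_s·(1+k_d θ_c)/[θ_c·(Y k − k_d) − 1] = 46.6 × (1 + 0.108 × 6.12) / [6.12 × (0.316 × 8.89 − 0.108) − 1] = 77.40 / 15.53 = 4.983 mg/L.

S ≈ 4.98 mg/L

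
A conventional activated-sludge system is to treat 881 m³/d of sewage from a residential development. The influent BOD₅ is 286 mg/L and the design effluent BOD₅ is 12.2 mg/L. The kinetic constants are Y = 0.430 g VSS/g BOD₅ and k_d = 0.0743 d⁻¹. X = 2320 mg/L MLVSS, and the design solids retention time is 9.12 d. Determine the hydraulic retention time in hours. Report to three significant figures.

From the SRT design equation V = Y Q (S₀−S) θ_c / [X (1 + k_d θ_c)] = 0.430 × 881 × (286 − 12.2) × 9.12 / [2320 × (1 + 0.0743 × 9.12)] = 9.46×10^5 / 3892 = 243.0 m³.
Hydraulic retention time τ = V/Q = 243.0 / 881 = 0.2759 d = 6.621 h.

τ ≈ 6.62 h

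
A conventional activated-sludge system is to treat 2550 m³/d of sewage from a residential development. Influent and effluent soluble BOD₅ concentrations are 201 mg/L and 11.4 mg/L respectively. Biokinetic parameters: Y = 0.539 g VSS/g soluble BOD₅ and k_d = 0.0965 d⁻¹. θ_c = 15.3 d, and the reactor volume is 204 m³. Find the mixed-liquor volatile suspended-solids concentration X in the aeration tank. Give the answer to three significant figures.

X ≈ 7890 mg/L

Solving the biomass balance for X: X = Y Q (S₀−S) θ_c / [V (1+k_d θ_c)] = 0.539 × 2550 × (201 − 11.4) × 15.3 / [204 × (1 + 0.0965 × 15.3)] = 7892 mg/L.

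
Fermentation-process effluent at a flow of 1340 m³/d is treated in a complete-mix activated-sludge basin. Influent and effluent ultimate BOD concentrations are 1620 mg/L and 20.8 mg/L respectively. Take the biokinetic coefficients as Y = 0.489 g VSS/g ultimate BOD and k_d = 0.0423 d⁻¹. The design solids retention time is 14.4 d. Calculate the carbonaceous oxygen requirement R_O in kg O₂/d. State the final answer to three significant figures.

Correct the yield for decay: Y_obs = Y/(1 + k_d θ_c) = 0.489 / (1 + 0.0423 × 14.4) = 0.489 / 1.609 = 0.3039.
Substrate removed = Q·(S₀ − S) = 1340 m³/d × (1620 − 20.8) g/m³ = 2.14×10^6 g/d = 2143 kg/d.
P_X = Y_obs·Q·(S₀ − S) = 0.3039 × 2143 = 651.2 kg VSS/d.
R_O = Q·(S₀ − S) − 1.42·P_X = 2143 − 1.42 × 651.2 = 1218 kg O₂/d.

R_O ≈ 1220 kg O₂/d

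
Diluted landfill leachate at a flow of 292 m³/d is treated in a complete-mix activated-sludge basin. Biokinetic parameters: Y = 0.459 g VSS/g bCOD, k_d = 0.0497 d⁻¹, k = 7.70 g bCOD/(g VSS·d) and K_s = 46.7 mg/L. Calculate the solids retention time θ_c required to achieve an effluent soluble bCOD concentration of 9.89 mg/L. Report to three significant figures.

At the target effluent, Y k S/(K_s+S) = 0.459×7.70×9.89/56.59 = 0.6177 d⁻¹.
Then 1/θ_c = μ − k_d = 0.6177 − 0.0497 = 0.5680 d⁻¹, giving θ_c = 1.761 d.

θ_c ≈ 1.76 d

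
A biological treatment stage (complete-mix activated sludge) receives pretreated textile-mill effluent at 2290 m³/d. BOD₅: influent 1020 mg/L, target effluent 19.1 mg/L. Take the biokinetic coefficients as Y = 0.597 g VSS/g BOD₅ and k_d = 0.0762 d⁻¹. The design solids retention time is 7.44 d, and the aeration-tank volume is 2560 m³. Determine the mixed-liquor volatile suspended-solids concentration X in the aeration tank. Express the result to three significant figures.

X ≈ 2540 mg/L

X = Y·Q·ΔS·θ_c / [V·(1 + k_d θ_c)] = 0.597 × 2290 × (1020 − 19.1) × 7.44 / [2560 × (1 + 0.0762 × 7.44)] = 2538 mg/L.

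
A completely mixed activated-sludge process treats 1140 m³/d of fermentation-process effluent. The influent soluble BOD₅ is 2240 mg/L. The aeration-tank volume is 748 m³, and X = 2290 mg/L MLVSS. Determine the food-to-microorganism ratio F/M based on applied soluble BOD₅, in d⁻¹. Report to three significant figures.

F/M ≈ 1.49 d⁻¹

F/M = Q·S₀ / (V·X) = 1140 × 2240 / (748.0 × 2290) = 1.491 g soluble BOD₅·(g VSS·d)⁻¹.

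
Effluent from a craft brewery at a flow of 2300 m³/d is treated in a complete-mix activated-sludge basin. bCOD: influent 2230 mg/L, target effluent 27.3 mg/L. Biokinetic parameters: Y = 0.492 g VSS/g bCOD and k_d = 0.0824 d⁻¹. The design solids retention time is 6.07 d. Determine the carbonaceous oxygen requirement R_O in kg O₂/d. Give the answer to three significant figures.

R_O ≈ 2710 kg O₂/d

Y_obs = Y / (1 + k_d θ_c) = 0.492 / (1 + 0.0824 × 6.07) = 0.492 / 1.500 = 0.3280.
Substrate removed = Q·(S₀ − S) = 2300 m³/d × (2230 − 27.3) g/m³ = 5.07×10^6 g/d = 5066 kg/d.
Biomass synthesised: P_X = Y_obs × 5066 = 1662 kg VSS/d.
R_O = Q·ΔS − 1.42 P_X = 5066 − 2359 = 2707 kg O₂/d.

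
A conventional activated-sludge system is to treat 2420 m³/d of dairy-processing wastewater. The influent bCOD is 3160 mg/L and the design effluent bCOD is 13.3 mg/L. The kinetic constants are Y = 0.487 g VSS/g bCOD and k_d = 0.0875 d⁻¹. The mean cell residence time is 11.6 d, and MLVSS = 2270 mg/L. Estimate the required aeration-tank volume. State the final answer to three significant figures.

From the SRT design equation V = Y Q (S₀−S) θ_c / [X (1 + k_d θ_c)] = 0.487 × 2420 × (3160 − 13.3) × 11.6 / [2270 × (1 + 0.0875 × 11.6)] = 4.3×10^7 / 4574 = 9405 m³.

V ≈ 9400 m³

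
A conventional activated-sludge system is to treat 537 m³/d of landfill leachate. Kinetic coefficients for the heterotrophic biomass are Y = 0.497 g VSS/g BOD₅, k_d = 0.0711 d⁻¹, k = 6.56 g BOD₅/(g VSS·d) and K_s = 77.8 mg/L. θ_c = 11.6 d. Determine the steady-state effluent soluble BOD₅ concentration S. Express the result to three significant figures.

From the Monod/SRT balance for a CMAS, S = K_s·(1+k_d θ_c)/[θ_c·(Y k − k_d) − 1] = 77.8 × (1 + 0.0711 × 11.6) / [11.6 × (0.497 × 6.56 − 0.0711) − 1] = 142.0 / 35.99 = 3.944 mg/L.

S ≈ 3.94 mg/L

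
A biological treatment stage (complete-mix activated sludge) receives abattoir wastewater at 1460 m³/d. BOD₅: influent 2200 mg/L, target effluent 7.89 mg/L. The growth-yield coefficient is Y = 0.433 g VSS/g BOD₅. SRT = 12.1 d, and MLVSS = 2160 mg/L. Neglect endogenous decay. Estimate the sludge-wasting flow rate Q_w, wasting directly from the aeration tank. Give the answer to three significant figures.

V·X = Y·Q·ΔS·θ_c gives V = 0.433 × 1460 × (2200 − 7.89) × 12.1 / 2160 = 7763 m³.
Wasting from the aeration tank: Q_w = V / θ_c = 7763 / 12.1 = 641.6 m³/d.

Q_w ≈ 642 m³/d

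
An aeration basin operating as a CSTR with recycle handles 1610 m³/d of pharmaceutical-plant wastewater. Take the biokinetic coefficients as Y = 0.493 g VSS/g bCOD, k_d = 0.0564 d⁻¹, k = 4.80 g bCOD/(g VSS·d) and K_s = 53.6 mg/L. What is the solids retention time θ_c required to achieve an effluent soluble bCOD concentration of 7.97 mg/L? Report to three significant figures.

θ_c ≈ 4.00 d

From 1/θ_c = Y·k·S/(K_s + S) − k_d: Y·k·S/(K_s+S) = 0.493 × 4.80 × 7.97 / (53.6 + 7.97) = 0.3063 d⁻¹.
Then 1/θ_c = μ − k_d = 0.3063 − 0.0564 = 0.2499 d⁻¹, giving θ_c = 4.001 d.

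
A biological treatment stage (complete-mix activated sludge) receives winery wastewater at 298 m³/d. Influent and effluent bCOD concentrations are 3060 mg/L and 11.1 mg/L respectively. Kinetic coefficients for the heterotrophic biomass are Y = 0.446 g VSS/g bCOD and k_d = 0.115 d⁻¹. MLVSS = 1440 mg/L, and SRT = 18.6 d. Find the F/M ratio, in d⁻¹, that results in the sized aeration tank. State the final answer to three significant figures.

Rearranging the biomass balance for a CMAS with decay, V = Y·Q·ΔS·θ_c / [X·(1+k_d θ_c)] = 0.446 × 298 × (3060 − 11.1) × 18.6 / [1440 × (1 + 0.115 × 18.6)] = 7.54×10^6 / 4520 = 1667 m³.
Food-to-microorganism ratio F/M = Q S₀ / (V X) = 298 × 3060 / (1667 × 1440) = 0.3798 d⁻¹.

F/M ≈ 0.380 d⁻¹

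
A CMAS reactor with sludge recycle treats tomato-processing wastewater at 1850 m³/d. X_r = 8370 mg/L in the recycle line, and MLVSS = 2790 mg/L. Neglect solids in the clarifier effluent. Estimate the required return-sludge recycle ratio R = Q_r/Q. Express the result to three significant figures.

Solids balance on the clarifier gives (1+R)X = R·X_r, so R = X/(X_r − X) = 2790 / (8370 − 2790) = 0.5000.

R ≈ 0.500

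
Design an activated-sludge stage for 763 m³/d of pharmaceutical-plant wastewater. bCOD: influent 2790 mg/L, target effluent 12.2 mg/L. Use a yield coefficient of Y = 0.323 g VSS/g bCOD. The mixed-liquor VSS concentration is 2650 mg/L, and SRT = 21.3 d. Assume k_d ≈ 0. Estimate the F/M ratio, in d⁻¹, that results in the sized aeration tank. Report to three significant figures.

V·X = Y·Q·ΔS·θ_c gives V = 0.323 × 763 × (2790 − 12.2) × 21.3 / 2650 = 5503 m³.
F/M = Q·S₀ / (V·X) = 763 × 2790 / (5503 × 2650) = 0.1460 g bCOD·(g VSS·d)⁻¹.

F/M ≈ 0.146 d⁻¹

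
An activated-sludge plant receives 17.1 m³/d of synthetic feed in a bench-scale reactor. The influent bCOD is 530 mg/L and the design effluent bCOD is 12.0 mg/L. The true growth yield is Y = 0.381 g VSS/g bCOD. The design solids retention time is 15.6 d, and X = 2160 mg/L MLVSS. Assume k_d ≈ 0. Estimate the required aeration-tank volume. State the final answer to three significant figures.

V ≈ 24.4 m³

With k_d = 0 the design equation reduces to V = Y Q (S₀−S) θ_c / X = 0.381 × 17.1 × (530 − 12.0) × 15.6 / 2160 = 24.37 m³.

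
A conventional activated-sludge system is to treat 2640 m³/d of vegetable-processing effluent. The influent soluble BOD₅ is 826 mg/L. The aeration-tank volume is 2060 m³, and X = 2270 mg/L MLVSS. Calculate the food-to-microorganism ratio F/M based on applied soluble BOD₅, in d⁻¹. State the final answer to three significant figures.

F/M ≈ 0.466 d⁻¹

F/M = applied load / biomass = Q·S₀/(V·X) = 2640 × 826 / (2060 × 2270) = 0.4663 d⁻¹.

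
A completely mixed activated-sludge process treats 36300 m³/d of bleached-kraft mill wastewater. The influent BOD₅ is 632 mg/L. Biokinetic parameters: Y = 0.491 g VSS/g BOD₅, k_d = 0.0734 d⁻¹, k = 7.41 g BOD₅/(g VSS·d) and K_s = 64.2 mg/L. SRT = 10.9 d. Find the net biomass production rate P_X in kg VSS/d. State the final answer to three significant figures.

For a completely mixed reactor with recycle the Lawrence–McCarty relation gives S = K_s·(1 + k_d·θ_c) / [θ_c·(Y·k − k_d) − 1] = 64.2 × (1 + 0.0734 × 10.9) / [10.9 × (0.491 × 7.41 − 0.0734) − 1] = 115.6 / 37.86 = 3.053 mg/L.
Y_obs = Y / (1 + k_d θ_c) = 0.491 / (1 + 0.0734 × 10.9) = 0.491 / 1.800 = 0.2728.
Mass of BOD₅ removed per day: Q(S₀ − S) = 36300 × 629.0 g/m³ = 22831 kg/d.
Biomass produced: P_X = Y_obs·Q·ΔS = 0.2728 × 22831 ≈ 6228 kg VSS/d.

P_X ≈ 6230 kg VSS/d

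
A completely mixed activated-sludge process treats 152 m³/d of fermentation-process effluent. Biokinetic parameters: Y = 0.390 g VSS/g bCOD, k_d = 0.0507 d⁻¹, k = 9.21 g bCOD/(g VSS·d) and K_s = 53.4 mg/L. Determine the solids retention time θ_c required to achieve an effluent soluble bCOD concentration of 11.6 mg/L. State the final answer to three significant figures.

At the target effluent, Y k S/(K_s+S) = 0.390×9.21×11.6/65.00 = 0.6410 d⁻¹.
Then 1/θ_c = μ − k_d = 0.6410 − 0.0507 = 0.5903 d⁻¹, giving θ_c = 1.694 d.

θ_c ≈ 1.69 d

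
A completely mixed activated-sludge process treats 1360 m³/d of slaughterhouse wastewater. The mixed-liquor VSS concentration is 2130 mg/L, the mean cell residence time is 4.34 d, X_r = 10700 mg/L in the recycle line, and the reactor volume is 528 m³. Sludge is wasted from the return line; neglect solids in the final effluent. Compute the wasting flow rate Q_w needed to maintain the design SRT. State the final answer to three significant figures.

Q_w ≈ 24.2 m³/d

θ_c = V·X/(Q_w·X_r) when wasting from the recycle, so Q_w = V·X/(θ_c·X_r) = 528.0 × 2130 / (4.34 × 10700) = 24.22 m³/d.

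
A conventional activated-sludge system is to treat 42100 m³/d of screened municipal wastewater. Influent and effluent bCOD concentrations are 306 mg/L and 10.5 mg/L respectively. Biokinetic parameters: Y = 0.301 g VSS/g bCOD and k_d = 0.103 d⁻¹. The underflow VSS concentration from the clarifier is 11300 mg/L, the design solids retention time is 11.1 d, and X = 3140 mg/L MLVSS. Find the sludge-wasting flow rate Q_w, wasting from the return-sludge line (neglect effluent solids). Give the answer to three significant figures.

Q_w ≈ 155 m³/d

Rearranging the biomass balance for a CMAS with decay, V = Y·Q·ΔS·θ_c / [X·(1+k_d θ_c)] = 0.301 × 42100 × (306 − 10.5) × 11.1 / [3140 × (1 + 0.103 × 11.1)] = 4.16×10^7 / 6730 = 6176 m³.
θ_c = V·X/(Q_w·X_r) when wasting from the recycle, so Q_w = V·X/(θ_c·X_r) = 6176 × 3140 / (11.1 × 11300) = 154.6 m³/d.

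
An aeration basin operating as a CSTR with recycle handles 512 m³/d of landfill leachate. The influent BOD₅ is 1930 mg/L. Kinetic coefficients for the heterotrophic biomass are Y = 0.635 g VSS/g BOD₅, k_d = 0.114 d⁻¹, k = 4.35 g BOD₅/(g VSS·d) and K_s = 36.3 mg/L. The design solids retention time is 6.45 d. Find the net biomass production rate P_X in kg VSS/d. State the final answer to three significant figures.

P_X ≈ 361 kg VSS/d

From the Monod/SRT balance for a CMAS, S = K_s·(1+k_d θ_c)/[θ_c·(Y k − k_d) − 1] = 36.3 × (1 + 0.114 × 6.45) / [6.45 × (0.635 × 4.35 − 0.114) − 1] = 62.99 / 16.08 = 3.917 mg/L.
Y_obs = Y / (1 + k_d θ_c) = 0.635 / (1 + 0.114 × 6.45) = 0.635 / 1.735 = 0.3659.
ΔS = 1930 − 3.92 = 1926 mg/L, so the substrate removal rate is 512 × 1926/1000 = 986.2 kg BOD₅/d.
So the net sludge growth is P_X = 0.3659 × 986.2 = 360.9 kg VSS/d.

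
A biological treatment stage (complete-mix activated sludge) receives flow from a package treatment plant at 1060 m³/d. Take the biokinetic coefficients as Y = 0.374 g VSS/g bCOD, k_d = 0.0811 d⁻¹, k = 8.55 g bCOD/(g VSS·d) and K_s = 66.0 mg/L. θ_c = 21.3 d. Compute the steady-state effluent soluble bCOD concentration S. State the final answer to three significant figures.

From the Monod/SRT balance for a CMAS, S = K_s·(1+k_d θ_c)/[θ_c·(Y k − k_d) − 1] = 66.0 × (1 + 0.0811 × 21.3) / [21.3 × (0.374 × 8.55 − 0.0811) − 1] = 180.0 / 65.38 = 2.753 mg/L.

S ≈ 2.75 mg/L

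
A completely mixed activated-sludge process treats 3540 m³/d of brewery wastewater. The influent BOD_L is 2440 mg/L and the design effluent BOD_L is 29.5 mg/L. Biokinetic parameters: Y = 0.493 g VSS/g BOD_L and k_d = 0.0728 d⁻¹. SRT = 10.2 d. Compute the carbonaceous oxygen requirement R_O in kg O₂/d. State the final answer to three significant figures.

R_O ≈ 5110 kg O₂/d

Y_obs = Y / (1 + k_d θ_c) = 0.493 / (1 + 0.0728 × 10.2) = 0.493 / 1.743 = 0.2829.
Mass of BOD_L removed per day: Q(S₀ − S) = 3540 × 2410 g/m³ = 8533 kg/d.
Biomass synthesised: P_X = Y_obs × 8533 = 2414 kg VSS/d.
Carbonaceous O₂ demand = substrate oxidised − cell-mass equivalent = 8533 − 1.42 × 2414 = 5105 kg O₂/d.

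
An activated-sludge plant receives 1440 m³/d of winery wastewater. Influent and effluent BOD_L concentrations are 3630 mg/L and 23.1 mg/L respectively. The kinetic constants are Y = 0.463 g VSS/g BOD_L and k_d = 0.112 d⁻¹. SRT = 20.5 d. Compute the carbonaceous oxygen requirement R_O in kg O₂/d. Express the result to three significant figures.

R_O ≈ 4160 kg O₂/d

Observed yield with endogenous decay: Y_obs = Y / (1 + k_d·θ_c) = 0.463 / (1 + 0.112 × 20.5) = 0.463 / 3.296 = 0.1405 g VSS/g BOD_L.
Q·(S₀ − S) = 1440 × (3630 − 23.1) × 10⁻³ = 5194 kg/d removed.
P_X = Y_obs·Q·(S₀ − S) = 0.1405 × 5194 = 729.6 kg VSS/d.
Carbonaceous O₂ demand = substrate oxidised − cell-mass equivalent = 5194 − 1.42 × 729.6 = 4158 kg O₂/d.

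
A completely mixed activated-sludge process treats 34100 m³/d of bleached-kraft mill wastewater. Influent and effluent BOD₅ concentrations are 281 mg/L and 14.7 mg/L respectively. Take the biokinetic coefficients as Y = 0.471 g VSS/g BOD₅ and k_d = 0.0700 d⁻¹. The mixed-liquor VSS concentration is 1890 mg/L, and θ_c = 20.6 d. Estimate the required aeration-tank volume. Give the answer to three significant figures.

Steady-state biomass mass balance: V·X·(1 + k_d·θ_c) = Y·Q·(S₀ − S)·θ_c, so V = 0.471 × 34100 × (281 − 14.7) × 20.6 / [1890 × (1 + 0.0700 × 20.6)] = 8.81×10^7 / 4615 = 19090 m³.

V ≈ 19100 m³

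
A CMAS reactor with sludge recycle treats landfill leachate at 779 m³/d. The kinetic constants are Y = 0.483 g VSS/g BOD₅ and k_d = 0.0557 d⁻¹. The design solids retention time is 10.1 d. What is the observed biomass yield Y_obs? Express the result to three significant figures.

Observed yield with endogenous decay: Y_obs = Y / (1 + k_d·θ_c) = 0.483 / (1 + 0.0557 × 10.1) = 0.483 / 1.563 = 0.3091 g VSS/g BOD₅.

Y_obs ≈ 0.309 g VSS/g BOD₅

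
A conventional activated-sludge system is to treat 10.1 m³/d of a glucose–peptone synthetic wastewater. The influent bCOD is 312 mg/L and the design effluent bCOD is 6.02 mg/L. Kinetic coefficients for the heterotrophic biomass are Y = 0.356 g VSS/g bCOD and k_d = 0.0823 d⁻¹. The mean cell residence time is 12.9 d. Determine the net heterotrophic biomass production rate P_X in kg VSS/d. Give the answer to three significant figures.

The observed yield is Y_obs = Y/(1 + k_d·θ_c) = 0.356 / (1 + 0.0823 × 12.9) = 0.356 / 2.062 = 0.1727 g VSS per g bCOD removed.
Q·(S₀ − S) = 10.1 × (312 − 6.02) × 10⁻³ = 3.090 kg/d removed.
Net biomass production P_X = Y_obs × Q·(S₀ − S) = 0.1727 × 3.090 = 0.5336 kg VSS/d.

P_X ≈ 0.534 kg VSS/d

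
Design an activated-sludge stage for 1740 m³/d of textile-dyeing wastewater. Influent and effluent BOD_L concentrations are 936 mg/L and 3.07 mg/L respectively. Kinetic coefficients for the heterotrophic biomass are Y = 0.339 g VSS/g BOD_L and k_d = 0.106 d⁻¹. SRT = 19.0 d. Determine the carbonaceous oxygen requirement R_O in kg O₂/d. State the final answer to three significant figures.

R_O ≈ 1360 kg O₂/d

Observed yield with endogenous decay: Y_obs = Y / (1 + k_d·θ_c) = 0.339 / (1 + 0.106 × 19.0) = 0.339 / 3.014 = 0.1125 g VSS/g BOD_L.
Q·(S₀ − S) = 1740 × (936 − 3.07) × 10⁻³ = 1623 kg/d removed.
P_X = Y_obs·Q·(S₀ − S) = 0.1125 × 1623 = 182.6 kg VSS/d.
R_O = Q·(S₀ − S) − 1.42·P_X = 1623 − 1.42 × 182.6 = 1364 kg O₂/d.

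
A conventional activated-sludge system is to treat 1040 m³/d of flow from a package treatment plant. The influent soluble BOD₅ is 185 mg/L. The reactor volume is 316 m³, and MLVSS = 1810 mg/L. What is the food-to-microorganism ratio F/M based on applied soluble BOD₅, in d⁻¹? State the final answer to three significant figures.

F/M = applied load / biomass = Q·S₀/(V·X) = 1040 × 185 / (316.0 × 1810) = 0.3364 d⁻¹.

F/M ≈ 0.336 d⁻¹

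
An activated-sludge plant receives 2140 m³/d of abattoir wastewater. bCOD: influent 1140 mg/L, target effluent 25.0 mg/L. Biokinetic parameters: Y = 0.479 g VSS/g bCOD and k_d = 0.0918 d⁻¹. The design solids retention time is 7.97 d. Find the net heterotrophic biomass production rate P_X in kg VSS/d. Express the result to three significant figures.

P_X ≈ 660 kg VSS/d

The observed yield is Y_obs = Y/(1 + k_d·θ_c) = 0.479 / (1 + 0.0918 × 7.97) = 0.479 / 1.732 = 0.2766 g VSS per g bCOD removed.
Q·(S₀ − S) = 2140 × (1140 − 25.0) × 10⁻³ = 2386 kg/d removed.
P_X = Y_obs · Q(S₀ − S) = 0.2766 × 2386 = 660.0 kg VSS/d.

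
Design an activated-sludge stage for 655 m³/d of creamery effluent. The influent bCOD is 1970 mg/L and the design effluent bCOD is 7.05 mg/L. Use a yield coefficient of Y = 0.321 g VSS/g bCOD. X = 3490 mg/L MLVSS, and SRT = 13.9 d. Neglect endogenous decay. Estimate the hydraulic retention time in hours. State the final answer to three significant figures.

V·X = Y·Q·ΔS·θ_c gives V = 0.321 × 655 × (1970 − 7.05) × 13.9 / 3490 = 1644 m³.
HRT = V/Q = 1644 m³ / 655 m³·d⁻¹ = 2.510 d × 24 = 60.23 h.

τ ≈ 60.2 h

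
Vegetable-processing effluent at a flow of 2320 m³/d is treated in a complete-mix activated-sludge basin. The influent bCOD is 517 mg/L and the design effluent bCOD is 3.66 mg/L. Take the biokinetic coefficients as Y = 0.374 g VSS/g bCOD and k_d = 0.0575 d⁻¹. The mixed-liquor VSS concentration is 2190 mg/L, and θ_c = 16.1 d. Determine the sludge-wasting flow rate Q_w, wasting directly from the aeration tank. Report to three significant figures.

Q_w ≈ 106 m³/d

From the SRT design equation V = Y Q (S₀−S) θ_c / [X (1 + k_d θ_c)] = 0.374 × 2320 × (517 − 3.66) × 16.1 / [2190 × (1 + 0.0575 × 16.1)] = 7.17×10^6 / 4217 = 1700 m³.
With mixed-liquor wasting, θ_c = V/Q_w, so Q_w = V/θ_c = 1700/16.1 = 105.6 m³/d.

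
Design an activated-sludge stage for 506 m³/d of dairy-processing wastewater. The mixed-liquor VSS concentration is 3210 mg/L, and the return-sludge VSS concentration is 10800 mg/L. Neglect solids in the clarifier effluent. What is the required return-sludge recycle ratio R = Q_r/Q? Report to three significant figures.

Mass balance around the secondary clarifier (neglecting effluent solids): R = X / (X_r − X) = 3210 / (10800 − 3210) = 0.4229.

R ≈ 0.423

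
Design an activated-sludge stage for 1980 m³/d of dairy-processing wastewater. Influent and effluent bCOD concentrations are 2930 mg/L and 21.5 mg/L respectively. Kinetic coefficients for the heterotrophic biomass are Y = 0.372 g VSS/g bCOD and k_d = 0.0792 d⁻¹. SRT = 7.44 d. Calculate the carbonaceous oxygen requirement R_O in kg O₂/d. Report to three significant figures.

The observed yield is Y_obs = Y/(1 + k_d·θ_c) = 0.372 / (1 + 0.0792 × 7.44) = 0.372 / 1.589 = 0.2341 g VSS per g bCOD removed.
Q·(S₀ − S) = 1980 × (2930 − 21.5) × 10⁻³ = 5759 kg/d removed.
Biomass synthesised: P_X = Y_obs × 5759 = 1348 kg VSS/d.
R_O = Q·(S₀ − S) − 1.42·P_X = 5759 − 1.42 × 1348 = 3845 kg O₂/d.

R_O ≈ 3840 kg O₂/d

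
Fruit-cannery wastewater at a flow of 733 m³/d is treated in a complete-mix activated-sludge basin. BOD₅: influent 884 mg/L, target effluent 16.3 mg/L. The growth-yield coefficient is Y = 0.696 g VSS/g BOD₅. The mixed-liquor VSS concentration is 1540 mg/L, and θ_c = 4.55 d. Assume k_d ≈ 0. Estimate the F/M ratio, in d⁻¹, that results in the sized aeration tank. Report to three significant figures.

F/M ≈ 0.322 d⁻¹

V·X = Y·Q·ΔS·θ_c gives V = 0.696 × 733 × (884 − 16.3) × 4.55 / 1540 = 1308 m³.
F/M = Q·S₀ / (V·X) = 733 × 884 / (1308 × 1540) = 0.3217 g BOD₅·(g VSS·d)⁻¹.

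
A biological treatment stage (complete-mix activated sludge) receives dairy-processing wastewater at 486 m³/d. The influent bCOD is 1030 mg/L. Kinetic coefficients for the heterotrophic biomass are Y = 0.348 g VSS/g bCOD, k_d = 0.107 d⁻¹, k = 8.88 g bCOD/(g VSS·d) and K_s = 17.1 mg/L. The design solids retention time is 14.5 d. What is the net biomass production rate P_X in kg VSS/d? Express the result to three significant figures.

From the Monod/SRT balance for a CMAS, S = K_s·(1+k_d θ_c)/[θ_c·(Y k − k_d) − 1] = 17.1 × (1 + 0.107 × 14.5) / [14.5 × (0.348 × 8.88 − 0.107) − 1] = 43.63 / 42.26 = 1.033 mg/L.
Y_obs = Y / (1 + k_d θ_c) = 0.348 / (1 + 0.107 × 14.5) = 0.348 / 2.551 = 0.1364.
ΔS = 1030 − 1.03 = 1029 mg/L, so the substrate removal rate is 486 × 1029/1000 = 500.1 kg bCOD/d.
Net biomass production P_X = Y_obs × Q·(S₀ − S) = 0.1364 × 500.1 = 68.21 kg VSS/d.

P_X ≈ 68.2 kg VSS/d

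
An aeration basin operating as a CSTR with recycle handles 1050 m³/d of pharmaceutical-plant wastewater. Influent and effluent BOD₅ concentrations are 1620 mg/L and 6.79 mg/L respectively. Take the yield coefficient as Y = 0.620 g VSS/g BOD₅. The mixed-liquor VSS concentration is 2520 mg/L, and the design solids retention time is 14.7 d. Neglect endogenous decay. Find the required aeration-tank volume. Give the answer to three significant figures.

V ≈ 6130 m³

With k_d = 0 the design equation reduces to V = Y Q (S₀−S) θ_c / X = 0.620 × 1050 × (1620 − 6.79) × 14.7 / 2520 = 6126 m³.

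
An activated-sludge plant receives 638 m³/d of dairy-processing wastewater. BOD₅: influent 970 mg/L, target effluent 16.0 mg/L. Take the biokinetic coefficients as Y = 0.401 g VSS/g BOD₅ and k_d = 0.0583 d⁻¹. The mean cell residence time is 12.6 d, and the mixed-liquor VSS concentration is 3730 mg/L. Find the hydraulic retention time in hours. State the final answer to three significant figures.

From the SRT design equation V = Y Q (S₀−S) θ_c / [X (1 + k_d θ_c)] = 0.401 × 638 × (970 − 16.0) × 12.6 / [3730 × (1 + 0.0583 × 12.6)] = 3.08×10^6 / 6470 = 475.3 m³.
τ = V/Q = 475.3/638 = 0.7450 d, or 17.88 h.

τ ≈ 17.9 h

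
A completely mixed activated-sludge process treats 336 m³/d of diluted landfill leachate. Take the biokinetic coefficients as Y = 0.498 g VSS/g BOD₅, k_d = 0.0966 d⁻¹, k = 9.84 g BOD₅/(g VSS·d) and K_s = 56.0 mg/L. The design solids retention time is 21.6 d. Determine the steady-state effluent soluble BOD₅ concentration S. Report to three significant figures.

Effluent substrate depends only on kinetics and SRT: S = K_s(1 + k_d θ_c) / [θ_c(Yk − k_d) − 1] = 56.0 × (1 + 0.0966 × 21.6) / [21.6 × (0.498 × 9.84 − 0.0966) − 1] = 172.8 / 102.8 = 1.682 mg/L.

S ≈ 1.68 mg/L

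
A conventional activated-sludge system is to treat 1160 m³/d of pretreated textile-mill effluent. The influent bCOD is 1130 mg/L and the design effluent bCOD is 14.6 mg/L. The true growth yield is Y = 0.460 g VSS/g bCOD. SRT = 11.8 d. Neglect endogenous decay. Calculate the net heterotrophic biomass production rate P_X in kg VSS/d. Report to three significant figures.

With endogenous decay neglected, the observed yield equals the true yield: Y_obs = Y = 0.460 g VSS/g bCOD.
Mass of bCOD removed per day: Q(S₀ − S) = 1160 × 1115 g/m³ = 1294 kg/d.
Biomass produced: P_X = Y_obs·Q·ΔS = 0.4600 × 1294 ≈ 595.2 kg VSS/d.

P_X ≈ 595 kg VSS/d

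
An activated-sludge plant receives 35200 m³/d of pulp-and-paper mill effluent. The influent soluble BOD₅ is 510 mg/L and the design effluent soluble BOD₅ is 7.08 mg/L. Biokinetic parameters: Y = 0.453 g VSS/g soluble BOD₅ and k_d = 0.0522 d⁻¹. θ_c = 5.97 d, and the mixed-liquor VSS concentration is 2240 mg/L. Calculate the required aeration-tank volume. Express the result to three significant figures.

V ≈ 16300 m³

Steady-state biomass mass balance: V·X·(1 + k_d·θ_c) = Y·Q·(S₀ − S)·θ_c, so V = 0.453 × 35200 × (510 − 7.08) × 5.97 / [2240 × (1 + 0.0522 × 5.97)] = 4.79×10^7 / 2938 = 16295 m³.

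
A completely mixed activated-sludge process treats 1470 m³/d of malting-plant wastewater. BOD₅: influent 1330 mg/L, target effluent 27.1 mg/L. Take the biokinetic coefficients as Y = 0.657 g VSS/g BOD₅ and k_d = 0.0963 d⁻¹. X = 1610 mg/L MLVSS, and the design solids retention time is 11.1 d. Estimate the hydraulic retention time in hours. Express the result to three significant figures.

Steady-state biomass mass balance: V·X·(1 + k_d·θ_c) = Y·Q·(S₀ − S)·θ_c, so V = 0.657 × 1470 × (1330 − 27.1) × 11.1 / [1610 × (1 + 0.0963 × 11.1)] = 1.4×10^7 / 3331 = 4193 m³.
τ = V/Q = 4193/1470 = 2.853 d, or 68.46 h.

τ ≈ 68.5 h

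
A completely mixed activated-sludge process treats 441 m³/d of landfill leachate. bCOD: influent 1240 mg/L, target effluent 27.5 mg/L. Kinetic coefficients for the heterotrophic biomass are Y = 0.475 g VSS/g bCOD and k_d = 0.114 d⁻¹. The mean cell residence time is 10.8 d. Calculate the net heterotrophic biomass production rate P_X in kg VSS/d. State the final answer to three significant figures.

P_X ≈ 114 kg VSS/d

Observed yield with endogenous decay: Y_obs = Y / (1 + k_d·θ_c) = 0.475 / (1 + 0.114 × 10.8) = 0.475 / 2.231 = 0.2129 g VSS/g bCOD.
ΔS = 1240 − 27.5 = 1212 mg/L, so the substrate removal rate is 441 × 1212/1000 = 534.7 kg bCOD/d.
P_X = Y_obs · Q(S₀ − S) = 0.2129 × 534.7 = 113.8 kg VSS/d.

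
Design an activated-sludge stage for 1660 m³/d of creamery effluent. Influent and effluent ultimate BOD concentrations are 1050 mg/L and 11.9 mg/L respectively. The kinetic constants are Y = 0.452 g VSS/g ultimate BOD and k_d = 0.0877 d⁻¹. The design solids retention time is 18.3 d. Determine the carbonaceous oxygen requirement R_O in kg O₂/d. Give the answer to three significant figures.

Observed yield with endogenous decay: Y_obs = Y / (1 + k_d·θ_c) = 0.452 / (1 + 0.0877 × 18.3) = 0.452 / 2.605 = 0.1735 g VSS/g ultimate BOD.
ΔS = 1050 − 11.9 = 1038 mg/L, so the substrate removal rate is 1660 × 1038/1000 = 1723 kg ultimate BOD/d.
Biomass synthesised: P_X = Y_obs × 1723 = 299.0 kg VSS/d.
R_O = Q·ΔS − 1.42 P_X = 1723 − 424.6 = 1299 kg O₂/d.

R_O ≈ 1300 kg O₂/d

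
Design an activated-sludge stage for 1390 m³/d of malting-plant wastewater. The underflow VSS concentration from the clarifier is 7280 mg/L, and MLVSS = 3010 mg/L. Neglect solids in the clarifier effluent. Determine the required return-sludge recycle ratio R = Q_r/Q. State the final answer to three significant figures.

R = Q_r/Q = X/(X_r − X) = 3010 / (7280 − 3010) = 0.7049.

R ≈ 0.705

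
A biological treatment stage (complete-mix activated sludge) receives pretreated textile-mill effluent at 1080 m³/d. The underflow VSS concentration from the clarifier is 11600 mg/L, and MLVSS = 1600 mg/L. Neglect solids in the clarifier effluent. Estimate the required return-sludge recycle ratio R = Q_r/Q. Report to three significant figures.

R = Q_r/Q = X/(X_r − X) = 1600 / (11600 − 1600) = 0.1600.

R ≈ 0.160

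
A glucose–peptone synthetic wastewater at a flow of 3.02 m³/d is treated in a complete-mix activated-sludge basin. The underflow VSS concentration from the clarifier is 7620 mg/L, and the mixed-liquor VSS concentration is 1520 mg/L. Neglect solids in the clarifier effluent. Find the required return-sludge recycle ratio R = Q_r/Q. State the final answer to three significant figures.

R ≈ 0.249

R = Q_r/Q = X/(X_r − X) = 1520 / (7620 − 1520) = 0.2492.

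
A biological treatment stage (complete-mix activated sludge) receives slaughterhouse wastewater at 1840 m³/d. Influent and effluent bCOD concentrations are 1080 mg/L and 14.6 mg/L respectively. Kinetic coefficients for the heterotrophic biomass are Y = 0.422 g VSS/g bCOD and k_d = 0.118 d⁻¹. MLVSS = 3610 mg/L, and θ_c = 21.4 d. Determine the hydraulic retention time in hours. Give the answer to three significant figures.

Steady-state biomass mass balance: V·X·(1 + k_d·θ_c) = Y·Q·(S₀ − S)·θ_c, so V = 0.422 × 1840 × (1080 − 14.6) × 21.4 / [3610 × (1 + 0.118 × 21.4)] = 1.77×10^7 / 12726 = 1391 m³.
HRT = V/Q = 1391 m³ / 1840 m³·d⁻¹ = 0.7560 d × 24 = 18.15 h.

τ ≈ 18.1 h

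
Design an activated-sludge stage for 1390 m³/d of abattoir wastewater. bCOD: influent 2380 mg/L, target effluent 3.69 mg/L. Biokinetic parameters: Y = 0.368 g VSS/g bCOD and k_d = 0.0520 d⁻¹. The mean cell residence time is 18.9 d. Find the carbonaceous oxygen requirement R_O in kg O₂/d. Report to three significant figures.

R_O ≈ 2430 kg O₂/d

The observed yield is Y_obs = Y/(1 + k_d·θ_c) = 0.368 / (1 + 0.0520 × 18.9) = 0.368 / 1.983 = 0.1856 g VSS per g bCOD removed.
Mass of bCOD removed per day: Q(S₀ − S) = 1390 × 2376 g/m³ = 3303 kg/d.
Net sludge production P_X = 0.1856 × 3303 = 613.0 kg VSS/d.
Carbonaceous O₂ demand = substrate oxidised − cell-mass equivalent = 3303 − 1.42 × 613.0 = 2433 kg O₂/d.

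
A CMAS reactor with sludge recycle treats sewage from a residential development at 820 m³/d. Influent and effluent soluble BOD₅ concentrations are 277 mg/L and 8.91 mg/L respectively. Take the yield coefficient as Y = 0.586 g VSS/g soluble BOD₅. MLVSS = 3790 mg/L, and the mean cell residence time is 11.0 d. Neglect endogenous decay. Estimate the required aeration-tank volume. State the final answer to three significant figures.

V ≈ 374 m³

V·X = Y·Q·ΔS·θ_c gives V = 0.586 × 820 × (277 − 8.91) × 11.0 / 3790 = 373.9 m³.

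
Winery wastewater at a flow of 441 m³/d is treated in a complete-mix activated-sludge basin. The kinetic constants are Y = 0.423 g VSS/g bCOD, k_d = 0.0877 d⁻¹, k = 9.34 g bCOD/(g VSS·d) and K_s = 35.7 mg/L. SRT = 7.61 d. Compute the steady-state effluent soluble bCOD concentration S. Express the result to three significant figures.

S ≈ 2.10 mg/L

From the Monod/SRT balance for a CMAS, S = K_s·(1+k_d θ_c)/[θ_c·(Y k − k_d) − 1] = 35.7 × (1 + 0.0877 × 7.61) / [7.61 × (0.423 × 9.34 − 0.0877) − 1] = 59.53 / 28.40 = 2.096 mg/L.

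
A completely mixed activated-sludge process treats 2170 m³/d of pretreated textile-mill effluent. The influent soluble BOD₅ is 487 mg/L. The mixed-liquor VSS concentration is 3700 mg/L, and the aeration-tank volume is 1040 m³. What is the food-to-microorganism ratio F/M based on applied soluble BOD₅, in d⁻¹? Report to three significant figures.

F/M ≈ 0.275 d⁻¹

F/M = applied load / biomass = Q·S₀/(V·X) = 2170 × 487 / (1040 × 3700) = 0.2746 d⁻¹.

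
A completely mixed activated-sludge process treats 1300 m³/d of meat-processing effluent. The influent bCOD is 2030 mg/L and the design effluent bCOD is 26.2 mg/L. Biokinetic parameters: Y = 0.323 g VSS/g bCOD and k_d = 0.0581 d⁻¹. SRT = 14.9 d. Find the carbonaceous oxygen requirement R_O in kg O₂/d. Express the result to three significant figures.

Observed yield with endogenous decay: Y_obs = Y / (1 + k_d·θ_c) = 0.323 / (1 + 0.0581 × 14.9) = 0.323 / 1.866 = 0.1731 g VSS/g bCOD.
Mass of bCOD removed per day: Q(S₀ − S) = 1300 × 2004 g/m³ = 2605 kg/d.
Biomass synthesised: P_X = Y_obs × 2605 = 451.0 kg VSS/d.
Carbonaceous O₂ demand = substrate oxidised − cell-mass equivalent = 2605 − 1.42 × 451.0 = 1965 kg O₂/d.

R_O ≈ 1960 kg O₂/d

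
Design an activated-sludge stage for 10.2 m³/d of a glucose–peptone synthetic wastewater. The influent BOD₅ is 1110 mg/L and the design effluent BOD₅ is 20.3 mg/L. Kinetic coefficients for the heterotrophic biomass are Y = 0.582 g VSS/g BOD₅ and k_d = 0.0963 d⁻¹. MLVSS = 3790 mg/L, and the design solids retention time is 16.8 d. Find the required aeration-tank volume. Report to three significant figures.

V ≈ 11.0 m³

Rearranging the biomass balance for a CMAS with decay, V = Y·Q·ΔS·θ_c / [X·(1+k_d θ_c)] = 0.582 × 10.2 × (1110 − 20.3) × 16.8 / [3790 × (1 + 0.0963 × 16.8)] = 1.09×10^5 / 9922 = 10.95 m³.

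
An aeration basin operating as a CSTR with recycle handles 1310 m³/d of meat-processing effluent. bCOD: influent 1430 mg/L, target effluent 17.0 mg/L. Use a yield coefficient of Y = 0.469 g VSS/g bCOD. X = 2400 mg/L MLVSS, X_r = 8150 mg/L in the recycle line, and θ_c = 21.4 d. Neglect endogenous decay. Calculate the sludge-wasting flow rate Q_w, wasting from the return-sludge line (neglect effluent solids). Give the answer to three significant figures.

Biomass mass balance (decay neglected): V·X = Y·Q·(S₀ − S)·θ_c, so V = 0.469 × 1310 × (1430 − 17.0) × 21.4 / 2400 = 7741 m³.
Wasting from the return line (neglecting effluent solids): Q_w = V·X / (θ_c·X_r) = 7741 × 2400 / (21.4 × 8150) = 106.5 m³/d.

Q_w ≈ 107 m³/d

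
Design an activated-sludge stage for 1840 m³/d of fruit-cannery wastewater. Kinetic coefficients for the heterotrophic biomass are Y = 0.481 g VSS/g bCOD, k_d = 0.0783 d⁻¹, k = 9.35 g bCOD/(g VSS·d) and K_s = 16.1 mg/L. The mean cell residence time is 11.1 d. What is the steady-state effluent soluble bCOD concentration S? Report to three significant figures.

S ≈ 0.626 mg/L

From the Monod/SRT balance for a CMAS, S = K_s·(1+k_d θ_c)/[θ_c·(Y k − k_d) − 1] = 16.1 × (1 + 0.0783 × 11.1) / [11.1 × (0.481 × 9.35 − 0.0783) − 1] = 30.09 / 48.05 = 0.6263 mg/L.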